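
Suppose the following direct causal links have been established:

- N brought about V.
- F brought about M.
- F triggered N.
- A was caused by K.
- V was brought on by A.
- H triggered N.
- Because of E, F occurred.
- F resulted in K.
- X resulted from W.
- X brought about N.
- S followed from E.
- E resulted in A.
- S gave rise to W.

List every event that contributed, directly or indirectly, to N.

E, F, H, S, W, X

Immediate causes of N: F, H, X.
Further upstream: E, S, W.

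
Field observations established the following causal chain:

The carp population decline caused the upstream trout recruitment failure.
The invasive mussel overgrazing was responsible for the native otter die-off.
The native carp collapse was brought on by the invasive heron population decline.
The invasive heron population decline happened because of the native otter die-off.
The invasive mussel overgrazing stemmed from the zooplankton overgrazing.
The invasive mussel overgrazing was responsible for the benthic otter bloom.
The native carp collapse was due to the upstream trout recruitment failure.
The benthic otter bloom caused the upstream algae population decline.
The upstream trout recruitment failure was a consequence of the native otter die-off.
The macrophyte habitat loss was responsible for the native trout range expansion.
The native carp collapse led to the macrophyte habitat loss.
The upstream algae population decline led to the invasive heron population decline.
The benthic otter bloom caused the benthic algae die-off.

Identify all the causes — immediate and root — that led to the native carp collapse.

the benthic otter bloom, the carp population decline, the invasive heron population decline, the invasive mussel overgrazing, the native otter die-off, the upstream algae population decline, the upstream trout recruitment failure, the zooplankton overgrazing

Immediate causes of the native carp collapse: the upstream trout recruitment failure, the invasive heron population decline.
Further upstream: the zooplankton overgrazing, the invasive mussel overgrazing, the benthic otter bloom, the native otter die-off, the upstream algae population decline, the carp population decline.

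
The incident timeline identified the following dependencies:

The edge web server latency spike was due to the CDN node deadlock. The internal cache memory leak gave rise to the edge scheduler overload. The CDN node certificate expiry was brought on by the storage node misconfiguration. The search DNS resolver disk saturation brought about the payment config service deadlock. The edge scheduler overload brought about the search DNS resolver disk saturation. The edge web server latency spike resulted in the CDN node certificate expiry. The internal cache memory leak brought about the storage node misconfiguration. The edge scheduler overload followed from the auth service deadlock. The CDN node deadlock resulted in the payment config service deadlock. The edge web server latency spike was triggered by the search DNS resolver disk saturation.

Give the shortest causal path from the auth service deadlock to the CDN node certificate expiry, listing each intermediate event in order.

the auth service deadlock → the edge scheduler overload
the edge scheduler overload → the search DNS resolver disk saturation
the search DNS resolver disk saturation → the edge web server latency spike
the edge web server latency spike → the CDN node certificate expiry
Length: 4 steps.

the auth service deadlock → the edge scheduler overload → the search DNS resolver disk saturation → the edge web server latency spike → the CDN node certificate expiry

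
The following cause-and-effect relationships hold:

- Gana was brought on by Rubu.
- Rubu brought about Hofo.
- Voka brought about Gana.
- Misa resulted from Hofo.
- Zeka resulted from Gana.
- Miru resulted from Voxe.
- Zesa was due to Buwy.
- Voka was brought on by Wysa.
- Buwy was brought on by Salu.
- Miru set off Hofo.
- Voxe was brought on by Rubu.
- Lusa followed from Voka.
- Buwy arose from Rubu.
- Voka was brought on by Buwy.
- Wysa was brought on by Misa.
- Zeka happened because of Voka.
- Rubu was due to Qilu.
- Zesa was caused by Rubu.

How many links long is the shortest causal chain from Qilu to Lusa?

Shortest chain: Qilu → Rubu → Buwy → Voka → Lusa.

4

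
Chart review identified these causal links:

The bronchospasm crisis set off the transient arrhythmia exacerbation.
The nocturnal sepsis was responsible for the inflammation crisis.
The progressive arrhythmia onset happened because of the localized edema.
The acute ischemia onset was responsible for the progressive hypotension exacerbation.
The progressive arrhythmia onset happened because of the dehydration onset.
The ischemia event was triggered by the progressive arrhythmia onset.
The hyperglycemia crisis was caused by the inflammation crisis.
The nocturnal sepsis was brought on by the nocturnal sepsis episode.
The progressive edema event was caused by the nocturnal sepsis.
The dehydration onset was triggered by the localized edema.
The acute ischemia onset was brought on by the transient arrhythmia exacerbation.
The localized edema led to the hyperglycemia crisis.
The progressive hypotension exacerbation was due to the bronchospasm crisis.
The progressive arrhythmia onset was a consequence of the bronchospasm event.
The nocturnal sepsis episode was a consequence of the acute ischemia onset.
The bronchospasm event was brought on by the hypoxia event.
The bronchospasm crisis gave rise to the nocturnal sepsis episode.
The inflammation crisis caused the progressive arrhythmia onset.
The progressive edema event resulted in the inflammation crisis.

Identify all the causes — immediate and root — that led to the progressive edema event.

the acute ischemia onset, the bronchospasm crisis, the nocturnal sepsis, the nocturnal sepsis episode, the transient arrhythmia exacerbation

Immediate cause of the progressive edema event: the nocturnal sepsis.
Further upstream: the bronchospasm crisis, the transient arrhythmia exacerbation, the acute ischemia onset, the nocturnal sepsis episode.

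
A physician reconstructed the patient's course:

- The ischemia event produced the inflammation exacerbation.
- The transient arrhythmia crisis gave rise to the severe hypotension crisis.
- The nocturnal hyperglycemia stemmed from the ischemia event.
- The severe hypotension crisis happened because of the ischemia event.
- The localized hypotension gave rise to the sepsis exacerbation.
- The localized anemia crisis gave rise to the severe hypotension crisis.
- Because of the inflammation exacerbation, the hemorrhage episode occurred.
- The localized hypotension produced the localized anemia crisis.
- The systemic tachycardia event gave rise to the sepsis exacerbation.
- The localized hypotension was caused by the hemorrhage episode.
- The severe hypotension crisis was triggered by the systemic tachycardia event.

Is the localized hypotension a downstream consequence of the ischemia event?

Yes

There is a causal chain: the ischemia event → the inflammation exacerbation → the hemorrhage episode → the localized hypotension.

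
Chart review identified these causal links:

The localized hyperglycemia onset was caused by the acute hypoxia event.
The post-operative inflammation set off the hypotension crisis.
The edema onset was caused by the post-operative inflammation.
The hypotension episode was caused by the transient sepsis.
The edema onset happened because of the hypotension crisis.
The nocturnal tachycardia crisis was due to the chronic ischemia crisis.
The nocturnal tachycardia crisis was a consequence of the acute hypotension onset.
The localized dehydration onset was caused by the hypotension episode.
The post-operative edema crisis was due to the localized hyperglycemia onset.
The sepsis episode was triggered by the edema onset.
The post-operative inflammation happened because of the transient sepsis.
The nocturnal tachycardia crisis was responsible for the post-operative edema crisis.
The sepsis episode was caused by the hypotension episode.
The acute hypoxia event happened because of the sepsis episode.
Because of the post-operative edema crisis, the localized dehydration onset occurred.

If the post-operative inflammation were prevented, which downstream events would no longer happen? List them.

Downstream of the post-operative inflammation: the hypotension crisis, the edema onset, the sepsis episode, the acute hypoxia event, the localized hyperglycemia onset, the post-operative edema crisis, the localized dehydration onset.
Of those, still caused via another path: the sepsis episode, the acute hypoxia event, the localized hyperglycemia onset, the post-operative edema crisis, the localized dehydration onset.
The remainder have no surviving cause.

the edema onset, the hypotension crisis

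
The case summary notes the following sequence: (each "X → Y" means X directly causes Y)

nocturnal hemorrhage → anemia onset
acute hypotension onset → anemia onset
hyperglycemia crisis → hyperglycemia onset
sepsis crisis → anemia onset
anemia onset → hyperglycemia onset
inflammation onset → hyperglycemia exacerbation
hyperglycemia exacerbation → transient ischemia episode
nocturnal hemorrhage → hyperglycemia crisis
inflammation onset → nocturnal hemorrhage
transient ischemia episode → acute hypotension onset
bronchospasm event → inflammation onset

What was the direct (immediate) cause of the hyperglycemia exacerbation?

Upstream contributors include the bronchospasm event, but only the inflammation onset feeds directly into the hyperglycemia exacerbation.

the inflammation onset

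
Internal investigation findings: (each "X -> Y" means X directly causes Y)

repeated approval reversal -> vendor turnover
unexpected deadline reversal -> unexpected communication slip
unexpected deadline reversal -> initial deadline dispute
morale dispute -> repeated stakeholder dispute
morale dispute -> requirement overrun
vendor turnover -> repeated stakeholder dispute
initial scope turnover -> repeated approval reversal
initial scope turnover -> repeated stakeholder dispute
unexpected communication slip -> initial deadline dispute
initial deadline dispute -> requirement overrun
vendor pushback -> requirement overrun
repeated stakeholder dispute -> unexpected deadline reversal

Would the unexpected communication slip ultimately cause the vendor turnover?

The unexpected communication slip leads to the initial deadline dispute, the requirement overrun; the vendor turnover is not among them.

No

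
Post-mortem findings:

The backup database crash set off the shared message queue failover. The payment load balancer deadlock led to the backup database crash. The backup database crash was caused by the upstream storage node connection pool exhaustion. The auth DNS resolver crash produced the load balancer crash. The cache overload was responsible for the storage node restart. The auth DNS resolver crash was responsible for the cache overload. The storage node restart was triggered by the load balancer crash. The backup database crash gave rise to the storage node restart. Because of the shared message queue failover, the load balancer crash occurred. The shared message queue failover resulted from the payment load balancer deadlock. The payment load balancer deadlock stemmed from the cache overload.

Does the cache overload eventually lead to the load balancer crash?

Yes

There is a causal chain: the cache overload → the payment load balancer deadlock → the shared message queue failover → the load balancer crash.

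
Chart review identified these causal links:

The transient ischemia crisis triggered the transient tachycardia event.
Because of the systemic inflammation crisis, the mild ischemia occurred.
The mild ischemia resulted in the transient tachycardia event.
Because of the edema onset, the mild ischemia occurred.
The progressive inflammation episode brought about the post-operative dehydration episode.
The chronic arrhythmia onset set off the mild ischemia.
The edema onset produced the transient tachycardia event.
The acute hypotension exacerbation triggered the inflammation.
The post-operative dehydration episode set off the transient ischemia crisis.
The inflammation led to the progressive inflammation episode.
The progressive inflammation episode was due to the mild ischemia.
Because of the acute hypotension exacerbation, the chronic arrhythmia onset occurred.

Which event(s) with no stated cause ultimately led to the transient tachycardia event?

the acute hypotension exacerbation, the edema onset, the systemic inflammation crisis

Tracing upstream from the transient tachycardia event: the transient tachycardia event ← the mild ischemia ← the chronic arrhythmia onset ← the acute hypotension exacerbation.
A separate upstream branch: the transient tachycardia event ← the mild ischemia ← the systemic inflammation crisis.
A separate upstream branch: the transient tachycardia event ← the edema onset.
Each of those chain origins has no stated cause.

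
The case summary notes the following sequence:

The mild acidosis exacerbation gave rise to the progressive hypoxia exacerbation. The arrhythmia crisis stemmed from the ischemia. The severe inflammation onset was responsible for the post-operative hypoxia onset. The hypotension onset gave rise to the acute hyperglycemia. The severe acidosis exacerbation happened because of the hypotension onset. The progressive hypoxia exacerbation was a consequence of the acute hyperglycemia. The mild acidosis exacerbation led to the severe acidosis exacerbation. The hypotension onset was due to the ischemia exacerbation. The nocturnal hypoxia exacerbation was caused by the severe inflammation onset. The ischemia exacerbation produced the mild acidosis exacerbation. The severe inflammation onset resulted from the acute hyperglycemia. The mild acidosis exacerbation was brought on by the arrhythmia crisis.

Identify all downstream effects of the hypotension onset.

the acute hyperglycemia, the nocturnal hypoxia exacerbation, the post-operative hypoxia onset, the progressive hypoxia exacerbation, the severe acidosis exacerbation, the severe inflammation onset

Direct effects: the acute hyperglycemia, the severe acidosis exacerbation.
2 steps out: the severe inflammation onset, the progressive hypoxia exacerbation.
3 steps out: the nocturnal hypoxia exacerbation, the post-operative hypoxia onset.
Not reachable from it: the ischemia exacerbation, the ischemia, the arrhythmia crisis, the mild acidosis exacerbation.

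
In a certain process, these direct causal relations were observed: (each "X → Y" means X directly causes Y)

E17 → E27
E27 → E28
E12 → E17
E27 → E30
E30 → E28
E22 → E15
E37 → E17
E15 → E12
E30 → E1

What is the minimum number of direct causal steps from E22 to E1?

Shortest chain: E22 → E15 → E12 → E17 → E27 → E30 → E1.

6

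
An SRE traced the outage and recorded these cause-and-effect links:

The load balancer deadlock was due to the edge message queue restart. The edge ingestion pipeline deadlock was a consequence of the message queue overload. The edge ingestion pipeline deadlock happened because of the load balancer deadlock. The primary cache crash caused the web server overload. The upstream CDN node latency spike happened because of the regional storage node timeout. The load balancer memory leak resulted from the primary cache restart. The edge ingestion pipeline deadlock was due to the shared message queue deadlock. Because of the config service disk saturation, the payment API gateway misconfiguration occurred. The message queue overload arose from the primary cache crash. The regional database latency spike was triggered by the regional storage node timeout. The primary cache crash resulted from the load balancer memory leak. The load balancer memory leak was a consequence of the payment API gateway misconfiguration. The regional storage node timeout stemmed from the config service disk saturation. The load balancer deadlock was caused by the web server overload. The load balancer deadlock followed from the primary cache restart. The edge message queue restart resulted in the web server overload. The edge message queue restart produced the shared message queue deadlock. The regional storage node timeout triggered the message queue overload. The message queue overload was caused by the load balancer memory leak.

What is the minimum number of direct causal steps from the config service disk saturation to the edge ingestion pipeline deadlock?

Shortest chain: the config service disk saturation → the regional storage node timeout → the message queue overload → the edge ingestion pipeline deadlock.

3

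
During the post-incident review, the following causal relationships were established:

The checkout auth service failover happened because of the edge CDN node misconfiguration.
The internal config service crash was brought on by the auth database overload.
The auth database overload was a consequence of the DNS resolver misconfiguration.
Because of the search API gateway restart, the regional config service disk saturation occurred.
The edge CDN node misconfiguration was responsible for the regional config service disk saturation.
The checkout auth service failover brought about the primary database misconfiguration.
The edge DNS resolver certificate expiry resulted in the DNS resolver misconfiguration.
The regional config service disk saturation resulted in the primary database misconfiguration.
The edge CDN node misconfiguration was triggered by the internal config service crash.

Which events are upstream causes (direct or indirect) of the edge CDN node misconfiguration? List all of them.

Immediate cause of the edge CDN node misconfiguration: the internal config service crash.
Further upstream: the edge DNS resolver certificate expiry, the DNS resolver misconfiguration, the auth database overload.

the DNS resolver misconfiguration, the auth database overload, the edge DNS resolver certificate expiry, the internal config service crash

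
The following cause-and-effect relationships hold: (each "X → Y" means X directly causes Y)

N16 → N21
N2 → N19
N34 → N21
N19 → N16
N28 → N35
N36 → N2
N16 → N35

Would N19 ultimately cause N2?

N19 leads to N16, N21, N35; N2 is not among them.

No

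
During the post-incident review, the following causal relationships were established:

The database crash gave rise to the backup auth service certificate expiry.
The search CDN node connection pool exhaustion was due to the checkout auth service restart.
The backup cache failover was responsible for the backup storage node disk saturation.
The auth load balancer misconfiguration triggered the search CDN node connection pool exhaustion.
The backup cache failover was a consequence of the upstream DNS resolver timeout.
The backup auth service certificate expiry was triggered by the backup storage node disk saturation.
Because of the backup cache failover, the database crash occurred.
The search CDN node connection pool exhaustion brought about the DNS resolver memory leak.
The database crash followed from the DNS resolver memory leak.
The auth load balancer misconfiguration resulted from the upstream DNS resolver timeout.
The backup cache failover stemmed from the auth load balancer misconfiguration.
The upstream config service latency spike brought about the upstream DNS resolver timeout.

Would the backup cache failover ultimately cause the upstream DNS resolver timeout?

The backup cache failover leads to the database crash, the backup storage node disk saturation, the backup auth service certificate expiry; the upstream DNS resolver timeout is not among them.

No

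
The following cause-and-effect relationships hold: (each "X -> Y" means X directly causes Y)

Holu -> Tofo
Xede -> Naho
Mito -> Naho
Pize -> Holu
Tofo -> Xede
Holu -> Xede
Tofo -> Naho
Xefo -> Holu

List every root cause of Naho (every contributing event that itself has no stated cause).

Tracing upstream from Naho: Naho ← Tofo ← Holu ← Xefo.
A separate upstream branch: Naho ← Mito.
A separate upstream branch: Naho ← Tofo ← Holu ← Pize.
Each of those chain origins has no stated cause.

Mito, Pize, Xefo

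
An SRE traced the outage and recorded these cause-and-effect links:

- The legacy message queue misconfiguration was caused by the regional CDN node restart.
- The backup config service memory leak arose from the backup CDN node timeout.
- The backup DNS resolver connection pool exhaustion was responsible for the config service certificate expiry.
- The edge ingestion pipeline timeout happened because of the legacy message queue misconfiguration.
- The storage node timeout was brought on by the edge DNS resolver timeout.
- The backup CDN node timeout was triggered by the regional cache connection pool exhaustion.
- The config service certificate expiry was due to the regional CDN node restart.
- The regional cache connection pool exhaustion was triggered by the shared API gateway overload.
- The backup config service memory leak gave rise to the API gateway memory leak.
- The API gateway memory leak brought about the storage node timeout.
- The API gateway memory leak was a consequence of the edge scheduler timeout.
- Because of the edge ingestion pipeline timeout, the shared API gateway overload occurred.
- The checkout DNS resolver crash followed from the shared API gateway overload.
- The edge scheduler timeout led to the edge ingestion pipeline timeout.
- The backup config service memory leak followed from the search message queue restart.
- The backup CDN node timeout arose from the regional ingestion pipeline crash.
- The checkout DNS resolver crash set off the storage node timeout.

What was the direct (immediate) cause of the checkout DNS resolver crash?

the shared API gateway overload

Upstream contributors include the edge scheduler timeout, the regional CDN node restart, the legacy message queue misconfiguration, the edge ingestion pipeline timeout, but only the shared API gateway overload feeds directly into the checkout DNS resolver crash.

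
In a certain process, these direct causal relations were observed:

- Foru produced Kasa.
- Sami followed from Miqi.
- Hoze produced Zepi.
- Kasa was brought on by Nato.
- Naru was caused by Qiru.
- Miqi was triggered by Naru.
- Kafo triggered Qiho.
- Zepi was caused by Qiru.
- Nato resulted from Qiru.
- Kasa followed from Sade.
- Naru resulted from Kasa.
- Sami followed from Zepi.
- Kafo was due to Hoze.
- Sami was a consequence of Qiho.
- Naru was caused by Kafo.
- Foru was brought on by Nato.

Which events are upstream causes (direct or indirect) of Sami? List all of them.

Immediate causes of Sami: Zepi, Qiho, Miqi.
Further upstream: Hoze, Kafo, Sade, Qiru, Nato, Foru, Kasa, Naru.

Foru, Hoze, Kafo, Kasa, Miqi, Naru, Nato, Qiho, Qiru, Sade, Zepi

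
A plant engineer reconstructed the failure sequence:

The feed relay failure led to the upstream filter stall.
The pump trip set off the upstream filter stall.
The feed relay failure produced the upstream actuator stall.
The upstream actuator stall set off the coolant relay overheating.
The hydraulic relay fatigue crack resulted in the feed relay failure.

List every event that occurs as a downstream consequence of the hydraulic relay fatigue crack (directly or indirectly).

the coolant relay overheating, the feed relay failure, the upstream actuator stall, the upstream filter stall

Direct effects: the feed relay failure.
2 steps out: the upstream filter stall, the upstream actuator stall.
3 steps out: the coolant relay overheating.
Not reachable from it: the pump trip.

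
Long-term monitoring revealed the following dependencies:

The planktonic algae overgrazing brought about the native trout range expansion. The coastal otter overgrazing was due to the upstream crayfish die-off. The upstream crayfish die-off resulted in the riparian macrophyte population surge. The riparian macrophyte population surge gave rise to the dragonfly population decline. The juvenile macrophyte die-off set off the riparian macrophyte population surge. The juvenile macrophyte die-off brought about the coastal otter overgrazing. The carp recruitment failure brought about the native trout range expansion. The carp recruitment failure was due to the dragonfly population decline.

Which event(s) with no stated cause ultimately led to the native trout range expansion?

Tracing upstream from the native trout range expansion: the native trout range expansion ← the carp recruitment failure ← the dragonfly population decline ← the riparian macrophyte population surge ← the upstream crayfish die-off.
A separate upstream branch: the native trout range expansion ← the carp recruitment failure ← the dragonfly population decline ← the riparian macrophyte population surge ← the juvenile macrophyte die-off.
A separate upstream branch: the native trout range expansion ← the planktonic algae overgrazing.
Each of those chain origins has no stated cause.

the juvenile macrophyte die-off, the planktonic algae overgrazing, the upstream crayfish die-off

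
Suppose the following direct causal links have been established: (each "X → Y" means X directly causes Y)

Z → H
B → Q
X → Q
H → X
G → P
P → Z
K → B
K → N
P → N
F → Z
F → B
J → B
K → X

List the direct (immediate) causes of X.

Upstream contributors include F, G, P, Z, but only H, K feed directly into X.

H, K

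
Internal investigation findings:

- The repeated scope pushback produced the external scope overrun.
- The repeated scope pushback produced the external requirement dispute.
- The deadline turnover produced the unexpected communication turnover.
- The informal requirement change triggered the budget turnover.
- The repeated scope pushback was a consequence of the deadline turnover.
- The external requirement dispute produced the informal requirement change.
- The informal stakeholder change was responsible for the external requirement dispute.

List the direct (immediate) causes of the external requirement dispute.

the informal stakeholder change, the repeated scope pushback

Upstream contributors include the deadline turnover, but only the informal stakeholder change, the repeated scope pushback feed directly into the external requirement dispute.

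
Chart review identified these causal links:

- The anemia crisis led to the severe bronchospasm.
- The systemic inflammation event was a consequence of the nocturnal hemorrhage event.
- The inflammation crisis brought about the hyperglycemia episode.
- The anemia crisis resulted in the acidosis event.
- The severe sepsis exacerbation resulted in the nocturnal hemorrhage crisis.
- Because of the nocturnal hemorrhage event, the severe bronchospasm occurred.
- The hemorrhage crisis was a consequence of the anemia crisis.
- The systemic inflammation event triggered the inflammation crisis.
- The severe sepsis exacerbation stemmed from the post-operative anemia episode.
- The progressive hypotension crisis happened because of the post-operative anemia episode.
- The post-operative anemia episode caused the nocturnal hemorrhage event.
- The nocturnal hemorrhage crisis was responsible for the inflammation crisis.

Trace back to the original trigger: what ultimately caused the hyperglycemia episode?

Tracing upstream from the hyperglycemia episode: the hyperglycemia episode ← the inflammation crisis ← the nocturnal hemorrhage crisis ← the severe sepsis exacerbation ← the post-operative anemia episode.
The post-operative anemia episode has no stated cause, so it is the root.

the post-operative anemia episode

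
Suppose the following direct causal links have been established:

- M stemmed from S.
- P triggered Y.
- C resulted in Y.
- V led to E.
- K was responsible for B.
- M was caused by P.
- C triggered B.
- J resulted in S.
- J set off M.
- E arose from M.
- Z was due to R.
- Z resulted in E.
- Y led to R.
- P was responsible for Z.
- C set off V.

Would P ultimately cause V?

P leads to Y, R, M, Z, E; V is not among them.

No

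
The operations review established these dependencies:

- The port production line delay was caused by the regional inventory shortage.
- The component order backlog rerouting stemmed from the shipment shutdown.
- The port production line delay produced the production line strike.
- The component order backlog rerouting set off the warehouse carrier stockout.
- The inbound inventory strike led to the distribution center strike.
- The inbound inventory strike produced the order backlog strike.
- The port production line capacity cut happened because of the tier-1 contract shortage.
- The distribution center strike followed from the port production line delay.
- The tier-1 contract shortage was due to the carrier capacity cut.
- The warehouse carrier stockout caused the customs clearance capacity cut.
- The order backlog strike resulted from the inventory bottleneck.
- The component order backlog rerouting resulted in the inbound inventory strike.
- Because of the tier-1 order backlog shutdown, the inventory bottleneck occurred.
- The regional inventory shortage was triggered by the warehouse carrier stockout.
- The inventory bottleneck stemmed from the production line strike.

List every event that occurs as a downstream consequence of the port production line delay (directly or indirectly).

Direct effects: the distribution center strike, the production line strike.
2 steps out: the inventory bottleneck.
3 steps out: the order backlog strike.
Not reachable from it: the shipment shutdown, the carrier capacity cut, the tier-1 contract shortage, the component order backlog rerouting, the warehouse carrier stockout, the inbound inventory strike, the regional inventory shortage, the customs clearance capacity cut, the port production line capacity cut, the tier-1 order backlog shutdown.

the distribution center strike, the inventory bottleneck, the order backlog strike, the production line strike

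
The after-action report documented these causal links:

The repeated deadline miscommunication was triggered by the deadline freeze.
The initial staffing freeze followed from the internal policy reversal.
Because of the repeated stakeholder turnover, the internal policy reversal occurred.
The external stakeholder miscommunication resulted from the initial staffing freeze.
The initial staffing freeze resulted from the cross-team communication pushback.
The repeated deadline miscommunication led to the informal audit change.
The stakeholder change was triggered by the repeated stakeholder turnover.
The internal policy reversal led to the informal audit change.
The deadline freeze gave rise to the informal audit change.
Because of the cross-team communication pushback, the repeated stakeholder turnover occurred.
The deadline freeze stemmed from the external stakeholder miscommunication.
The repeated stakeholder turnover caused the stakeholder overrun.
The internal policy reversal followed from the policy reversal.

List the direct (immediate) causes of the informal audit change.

Upstream contributors include the cross-team communication pushback, the repeated stakeholder turnover, the policy reversal, the initial staffing freeze, the external stakeholder miscommunication, but only the deadline freeze, the internal policy reversal, the repeated deadline miscommunication feed directly into the informal audit change.

the deadline freeze, the internal policy reversal, the repeated deadline miscommunication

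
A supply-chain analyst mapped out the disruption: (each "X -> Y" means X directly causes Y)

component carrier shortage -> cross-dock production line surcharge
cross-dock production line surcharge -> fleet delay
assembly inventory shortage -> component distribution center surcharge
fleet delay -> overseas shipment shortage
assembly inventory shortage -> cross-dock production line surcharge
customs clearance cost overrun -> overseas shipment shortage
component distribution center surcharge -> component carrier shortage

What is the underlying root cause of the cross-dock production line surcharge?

the assembly inventory shortage

Tracing upstream from the cross-dock production line surcharge: the cross-dock production line surcharge ← the assembly inventory shortage.
The assembly inventory shortage has no stated cause, so it is the root.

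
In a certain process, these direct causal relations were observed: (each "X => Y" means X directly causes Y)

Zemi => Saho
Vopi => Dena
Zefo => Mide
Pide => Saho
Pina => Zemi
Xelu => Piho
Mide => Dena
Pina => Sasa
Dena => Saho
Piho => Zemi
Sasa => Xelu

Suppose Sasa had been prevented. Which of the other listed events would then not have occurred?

Downstream of Sasa: Xelu, Piho, Zemi, Saho.
Of those, still caused via another path: Zemi, Saho.
The remainder have no surviving cause.

Piho, Xelu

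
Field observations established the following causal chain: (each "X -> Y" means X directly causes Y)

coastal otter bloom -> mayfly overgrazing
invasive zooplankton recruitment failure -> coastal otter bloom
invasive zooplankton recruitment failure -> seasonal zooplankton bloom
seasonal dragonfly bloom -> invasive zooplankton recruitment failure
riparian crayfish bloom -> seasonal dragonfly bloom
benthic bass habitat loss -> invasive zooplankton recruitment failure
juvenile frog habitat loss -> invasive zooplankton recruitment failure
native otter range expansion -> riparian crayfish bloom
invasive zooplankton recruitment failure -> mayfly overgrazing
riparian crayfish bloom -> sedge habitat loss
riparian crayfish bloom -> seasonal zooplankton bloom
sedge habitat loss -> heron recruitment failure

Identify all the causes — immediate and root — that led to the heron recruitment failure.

Immediate cause of the heron recruitment failure: the sedge habitat loss.
Further upstream: the native otter range expansion, the riparian crayfish bloom.

the native otter range expansion, the riparian crayfish bloom, the sedge habitat loss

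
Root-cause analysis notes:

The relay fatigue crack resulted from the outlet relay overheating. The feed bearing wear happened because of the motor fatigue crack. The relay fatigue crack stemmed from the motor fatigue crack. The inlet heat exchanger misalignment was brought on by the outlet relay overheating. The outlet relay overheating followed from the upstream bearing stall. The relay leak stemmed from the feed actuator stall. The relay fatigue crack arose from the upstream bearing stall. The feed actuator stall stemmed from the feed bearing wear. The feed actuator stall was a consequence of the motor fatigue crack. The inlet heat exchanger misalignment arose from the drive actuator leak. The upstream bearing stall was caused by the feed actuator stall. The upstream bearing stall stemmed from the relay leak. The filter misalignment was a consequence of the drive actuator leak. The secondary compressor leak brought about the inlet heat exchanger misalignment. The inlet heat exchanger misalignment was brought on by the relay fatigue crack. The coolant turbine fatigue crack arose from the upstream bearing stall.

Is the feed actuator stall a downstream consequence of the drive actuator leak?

The drive actuator leak leads to the inlet heat exchanger misalignment, the filter misalignment; the feed actuator stall is not among them.

No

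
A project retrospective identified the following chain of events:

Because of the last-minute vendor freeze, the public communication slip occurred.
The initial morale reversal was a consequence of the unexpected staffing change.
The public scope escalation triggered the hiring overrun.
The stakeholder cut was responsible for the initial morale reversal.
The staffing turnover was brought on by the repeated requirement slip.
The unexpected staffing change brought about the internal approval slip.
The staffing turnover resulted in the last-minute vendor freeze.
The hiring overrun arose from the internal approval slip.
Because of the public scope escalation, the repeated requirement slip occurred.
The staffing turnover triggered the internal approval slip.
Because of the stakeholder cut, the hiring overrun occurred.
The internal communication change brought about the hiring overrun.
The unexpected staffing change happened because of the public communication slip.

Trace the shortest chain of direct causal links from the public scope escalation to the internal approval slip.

the public scope escalation → the repeated requirement slip
the repeated requirement slip → the staffing turnover
the staffing turnover → the internal approval slip
Length: 3 steps.

the public scope escalation → the repeated requirement slip → the staffing turnover → the internal approval slip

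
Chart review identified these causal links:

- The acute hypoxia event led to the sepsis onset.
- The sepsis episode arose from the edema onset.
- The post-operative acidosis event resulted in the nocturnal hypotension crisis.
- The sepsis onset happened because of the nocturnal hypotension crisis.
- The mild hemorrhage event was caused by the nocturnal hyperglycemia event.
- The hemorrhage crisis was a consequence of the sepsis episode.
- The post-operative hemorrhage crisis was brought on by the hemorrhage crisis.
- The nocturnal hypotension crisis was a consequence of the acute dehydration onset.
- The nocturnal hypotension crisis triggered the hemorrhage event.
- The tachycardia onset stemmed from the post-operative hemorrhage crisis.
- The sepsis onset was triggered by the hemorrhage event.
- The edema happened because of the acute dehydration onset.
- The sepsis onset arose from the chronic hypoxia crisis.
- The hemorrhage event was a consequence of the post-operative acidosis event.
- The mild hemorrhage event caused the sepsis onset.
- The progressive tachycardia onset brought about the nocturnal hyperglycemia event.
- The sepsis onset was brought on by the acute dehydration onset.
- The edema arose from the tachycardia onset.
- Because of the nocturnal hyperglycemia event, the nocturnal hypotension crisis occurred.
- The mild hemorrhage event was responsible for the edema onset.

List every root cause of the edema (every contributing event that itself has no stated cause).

Tracing upstream from the edema: the edema ← the tachycardia onset ← the post-operative hemorrhage crisis ← the hemorrhage crisis ← the sepsis episode ← the edema onset ← the mild hemorrhage event ← the nocturnal hyperglycemia event ← the progressive tachycardia onset.
A separate upstream branch: the edema ← the acute dehydration onset.
Each of those chain origins has no stated cause.

the acute dehydration onset, the progressive tachycardia onset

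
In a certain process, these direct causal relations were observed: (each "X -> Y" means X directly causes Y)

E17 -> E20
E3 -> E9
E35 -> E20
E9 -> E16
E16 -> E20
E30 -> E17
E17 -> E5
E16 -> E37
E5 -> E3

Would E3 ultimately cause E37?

There is a causal chain: E3 → E9 → E16 → E37.

Yes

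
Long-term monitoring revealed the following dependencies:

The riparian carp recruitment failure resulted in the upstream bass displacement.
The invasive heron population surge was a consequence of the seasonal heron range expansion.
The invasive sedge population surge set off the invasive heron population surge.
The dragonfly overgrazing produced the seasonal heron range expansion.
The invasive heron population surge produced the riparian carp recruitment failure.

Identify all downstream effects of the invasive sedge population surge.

Direct effects: the invasive heron population surge.
2 steps out: the riparian carp recruitment failure.
3 steps out: the upstream bass displacement.
Not reachable from it: the dragonfly overgrazing, the seasonal heron range expansion.

the invasive heron population surge, the riparian carp recruitment failure, the upstream bass displacement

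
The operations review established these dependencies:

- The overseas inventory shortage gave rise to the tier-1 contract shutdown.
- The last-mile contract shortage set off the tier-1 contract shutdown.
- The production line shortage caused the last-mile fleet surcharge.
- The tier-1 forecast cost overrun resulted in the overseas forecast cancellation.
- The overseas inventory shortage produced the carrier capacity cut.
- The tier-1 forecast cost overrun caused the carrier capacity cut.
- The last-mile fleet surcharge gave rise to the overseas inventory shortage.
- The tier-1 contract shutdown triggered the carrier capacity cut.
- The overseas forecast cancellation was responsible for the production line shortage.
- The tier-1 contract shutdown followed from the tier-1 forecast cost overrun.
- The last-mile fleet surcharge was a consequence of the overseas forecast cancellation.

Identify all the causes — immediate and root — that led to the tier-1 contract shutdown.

Immediate causes of the tier-1 contract shutdown: the tier-1 forecast cost overrun, the overseas inventory shortage, the last-mile contract shortage.
Further upstream: the overseas forecast cancellation, the production line shortage, the last-mile fleet surcharge.

the last-mile contract shortage, the last-mile fleet surcharge, the overseas forecast cancellation, the overseas inventory shortage, the production line shortage, the tier-1 forecast cost overrun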